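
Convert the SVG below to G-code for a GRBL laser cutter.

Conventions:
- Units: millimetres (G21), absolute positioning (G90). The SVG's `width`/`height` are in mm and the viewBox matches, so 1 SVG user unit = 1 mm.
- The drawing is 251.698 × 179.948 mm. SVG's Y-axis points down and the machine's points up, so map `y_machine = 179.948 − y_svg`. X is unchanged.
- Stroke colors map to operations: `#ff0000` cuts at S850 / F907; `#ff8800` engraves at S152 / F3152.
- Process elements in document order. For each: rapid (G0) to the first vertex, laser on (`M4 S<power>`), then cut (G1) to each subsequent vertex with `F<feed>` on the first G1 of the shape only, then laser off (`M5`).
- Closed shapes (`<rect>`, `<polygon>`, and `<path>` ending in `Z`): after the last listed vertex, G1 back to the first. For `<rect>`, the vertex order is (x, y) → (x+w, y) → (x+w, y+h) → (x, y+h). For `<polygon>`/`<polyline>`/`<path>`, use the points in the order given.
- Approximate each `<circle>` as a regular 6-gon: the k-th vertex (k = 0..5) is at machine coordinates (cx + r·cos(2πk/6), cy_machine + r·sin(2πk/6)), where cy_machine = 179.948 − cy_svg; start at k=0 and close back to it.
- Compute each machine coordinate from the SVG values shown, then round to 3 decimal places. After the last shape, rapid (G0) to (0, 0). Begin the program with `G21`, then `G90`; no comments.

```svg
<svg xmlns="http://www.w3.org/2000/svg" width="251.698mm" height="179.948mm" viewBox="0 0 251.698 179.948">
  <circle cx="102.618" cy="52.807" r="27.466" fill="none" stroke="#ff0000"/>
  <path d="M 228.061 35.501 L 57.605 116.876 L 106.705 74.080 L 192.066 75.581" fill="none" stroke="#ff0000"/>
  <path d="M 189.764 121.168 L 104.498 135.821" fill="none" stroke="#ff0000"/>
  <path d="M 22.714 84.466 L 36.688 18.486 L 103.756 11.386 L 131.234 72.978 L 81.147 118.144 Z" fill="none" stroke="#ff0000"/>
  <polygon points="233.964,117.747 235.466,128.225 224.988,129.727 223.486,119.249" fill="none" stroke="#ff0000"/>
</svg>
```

Since the viewBox matches the mm dimensions, user units are millimetres directly. The only transform is the Y-flip y_m = 179.948 − y_svg.

Shape 1 is a circle drawn with `<circle>`. Its stroke #ff0000 means cut at S850, F907. After flipping Y the toolpath is (130.084,127.141) → (116.351,150.927) → (88.885,150.927) → (75.152,127.141) → (88.885,103.355) → (116.351,103.355) → (130.084,127.141), returning to the start.

Shape 2 is a open polyline drawn with `<path>`. Its stroke #ff0000 means cut at S850, F907. After flipping Y the toolpath is (228.061,144.447) → (57.605,63.072) → (106.705,105.868) → (192.066,104.367).

Shape 3 is a line segment drawn with `<path>`. Its stroke #ff0000 means cut at S850, F907. After flipping Y the toolpath is (189.764,58.780) → (104.498,44.127).

Shape 4 is a regular polygon drawn with `<path>`. Its stroke #ff0000 means cut at S850, F907. After flipping Y the toolpath is (22.714,95.482) → (36.688,161.462) → (103.756,168.562) → (131.234,106.970) → (81.147,61.804) → (22.714,95.482), returning to the start.

Shape 5 is a regular polygon drawn with `<polygon>`. Its stroke #ff0000 means cut at S850, F907. After flipping Y the toolpath is (233.964,62.201) → (235.466,51.723) → (224.988,50.221) → (223.486,60.699) → (233.964,62.201), returning to the start.

G21
G90
G0 X130.084 Y127.141
M4 S850
G1 X116.351 Y150.927 F907
G1 X88.885 Y150.927
G1 X75.152 Y127.141
G1 X88.885 Y103.355
G1 X116.351 Y103.355
G1 X130.084 Y127.141
M5
G0 X228.061 Y144.447
M4 S850
G1 X57.605 Y63.072 F907
G1 X106.705 Y105.868
G1 X192.066 Y104.367
M5
G0 X189.764 Y58.780
M4 S850
G1 X104.498 Y44.127 F907
M5
G0 X22.714 Y95.482
M4 S850
G1 X36.688 Y161.462 F907
G1 X103.756 Y168.562
G1 X131.234 Y106.970
G1 X81.147 Y61.804
G1 X22.714 Y95.482
M5
G0 X233.964 Y62.201
M4 S850
G1 X235.466 Y51.723 F907
G1 X224.988 Y50.221
G1 X223.486 Y60.699
G1 X233.964 Y62.201
M5
G0 X0.000 Y0.000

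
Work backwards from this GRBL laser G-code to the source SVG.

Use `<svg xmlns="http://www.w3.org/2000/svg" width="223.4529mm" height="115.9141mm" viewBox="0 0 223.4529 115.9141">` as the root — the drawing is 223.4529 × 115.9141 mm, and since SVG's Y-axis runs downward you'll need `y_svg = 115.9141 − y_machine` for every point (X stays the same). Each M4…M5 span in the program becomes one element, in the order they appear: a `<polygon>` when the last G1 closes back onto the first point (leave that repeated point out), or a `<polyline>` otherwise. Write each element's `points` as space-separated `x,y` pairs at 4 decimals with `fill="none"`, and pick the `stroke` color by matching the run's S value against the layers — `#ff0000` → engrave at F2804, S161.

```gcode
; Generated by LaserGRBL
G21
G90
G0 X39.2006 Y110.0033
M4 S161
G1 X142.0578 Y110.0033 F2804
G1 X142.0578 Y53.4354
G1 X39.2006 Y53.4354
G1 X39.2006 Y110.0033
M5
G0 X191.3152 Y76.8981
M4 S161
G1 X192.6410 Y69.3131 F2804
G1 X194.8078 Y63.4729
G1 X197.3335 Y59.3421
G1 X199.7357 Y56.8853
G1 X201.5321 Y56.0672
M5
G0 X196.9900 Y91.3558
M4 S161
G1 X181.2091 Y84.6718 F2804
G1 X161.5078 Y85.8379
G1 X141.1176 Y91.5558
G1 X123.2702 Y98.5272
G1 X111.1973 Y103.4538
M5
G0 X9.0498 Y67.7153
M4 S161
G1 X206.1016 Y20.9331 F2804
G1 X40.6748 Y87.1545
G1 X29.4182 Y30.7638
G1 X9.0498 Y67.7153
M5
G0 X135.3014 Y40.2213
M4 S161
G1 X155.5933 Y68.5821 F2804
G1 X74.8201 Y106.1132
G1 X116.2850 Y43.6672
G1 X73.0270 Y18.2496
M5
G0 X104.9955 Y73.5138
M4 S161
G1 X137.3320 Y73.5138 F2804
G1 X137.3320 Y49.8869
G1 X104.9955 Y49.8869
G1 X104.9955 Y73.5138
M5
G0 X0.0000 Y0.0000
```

<svg xmlns="http://www.w3.org/2000/svg" width="223.4529mm" height="115.9141mm" viewBox="0 0 223.4529 115.9141">
  <polygon points="39.2006,5.9108 142.0578,5.9108 142.0578,62.4787 39.2006,62.4787" fill="none" stroke="#ff0000"/>
  <polyline points="191.3152,39.0160 192.6410,46.6010 194.8078,52.4412 197.3335,56.5720 199.7357,59.0288 201.5321,59.8469" fill="none" stroke="#ff0000"/>
  <polyline points="196.9900,24.5583 181.2091,31.2423 161.5078,30.0762 141.1176,24.3583 123.2702,17.3869 111.1973,12.4603" fill="none" stroke="#ff0000"/>
  <polygon points="9.0498,48.1988 206.1016,94.9810 40.6748,28.7596 29.4182,85.1503" fill="none" stroke="#ff0000"/>
  <polyline points="135.3014,75.6928 155.5933,47.3320 74.8201,9.8009 116.2850,72.2469 73.0270,97.6645" fill="none" stroke="#ff0000"/>
  <polygon points="104.9955,42.4003 137.3320,42.4003 137.3320,66.0272 104.9955,66.0272" fill="none" stroke="#ff0000"/>
</svg>

Each laser-on run becomes one SVG element. Flip Y back into SVG space with y_svg = 115.9141 − y_machine. Every run uses S161, so all elements get stroke `#ff0000` (engrave).

Run 1: The run returns to its start, so emit a `<polygon>` with points (Y-flipped): 39.2006,5.9108 142.0578,5.9108 142.0578,62.4787 39.2006,62.4787.

Run 2: The run is open, so emit a `<polyline>` with points (Y-flipped): 191.3152,39.0160 192.6410,46.6010 194.8078,52.4412 197.3335,56.5720 199.7357,59.0288 201.5321,59.8469.

Run 3: The run is open, so emit a `<polyline>` with points (Y-flipped): 196.9900,24.5583 181.2091,31.2423 161.5078,30.0762 141.1176,24.3583 123.2702,17.3869 111.1973,12.4603.

Run 4: The run returns to its start, so emit a `<polygon>` with points (Y-flipped): 9.0498,48.1988 206.1016,94.9810 40.6748,28.7596 29.4182,85.1503.

Run 5: The run is open, so emit a `<polyline>` with points (Y-flipped): 135.3014,75.6928 155.5933,47.3320 74.8201,9.8009 116.2850,72.2469 73.0270,97.6645.

Run 6: The run returns to its start, so emit a `<polygon>` with points (Y-flipped): 104.9955,42.4003 137.3320,42.4003 137.3320,66.0272 104.9955,66.0272.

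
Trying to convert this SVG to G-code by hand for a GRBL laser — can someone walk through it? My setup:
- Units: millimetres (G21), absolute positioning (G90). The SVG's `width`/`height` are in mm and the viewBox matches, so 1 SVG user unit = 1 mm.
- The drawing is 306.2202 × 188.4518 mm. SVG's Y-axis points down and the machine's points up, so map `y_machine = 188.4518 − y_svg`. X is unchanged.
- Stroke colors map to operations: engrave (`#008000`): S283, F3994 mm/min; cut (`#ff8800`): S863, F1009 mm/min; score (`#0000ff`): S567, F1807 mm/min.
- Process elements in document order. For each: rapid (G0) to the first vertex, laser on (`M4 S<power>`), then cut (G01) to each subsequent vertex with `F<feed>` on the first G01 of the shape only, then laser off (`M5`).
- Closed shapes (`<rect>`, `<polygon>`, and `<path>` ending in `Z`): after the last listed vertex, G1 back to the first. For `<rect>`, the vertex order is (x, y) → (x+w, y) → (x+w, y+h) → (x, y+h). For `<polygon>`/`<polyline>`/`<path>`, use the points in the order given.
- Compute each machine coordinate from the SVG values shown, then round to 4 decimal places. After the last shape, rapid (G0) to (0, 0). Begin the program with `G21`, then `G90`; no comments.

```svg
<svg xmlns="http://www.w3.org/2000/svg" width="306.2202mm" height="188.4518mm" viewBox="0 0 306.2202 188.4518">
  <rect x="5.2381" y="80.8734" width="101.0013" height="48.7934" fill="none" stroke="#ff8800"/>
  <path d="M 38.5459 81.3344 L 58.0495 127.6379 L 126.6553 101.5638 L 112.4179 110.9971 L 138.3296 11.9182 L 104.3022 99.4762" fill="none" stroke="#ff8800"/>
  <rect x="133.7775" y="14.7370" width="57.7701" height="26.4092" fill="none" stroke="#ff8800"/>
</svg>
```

G21
G90
G0 X5.2381 Y107.5784
M4 S863
G01 X106.2394 Y107.5784 F1009
G01 X106.2394 Y58.7850
G01 X5.2381 Y58.7850
G01 X5.2381 Y107.5784
M5
G0 X38.5459 Y107.1174
M4 S863
G01 X58.0495 Y60.8139 F1009
G01 X126.6553 Y86.8880
G01 X112.4179 Y77.4547
G01 X138.3296 Y176.5336
G01 X104.3022 Y88.9756
M5
G0 X133.7775 Y173.7148
M4 S863
G01 X191.5476 Y173.7148 F1009
G01 X191.5476 Y147.3056
G01 X133.7775 Y147.3056
G01 X133.7775 Y173.7148
M5
G0 X0.0000 Y0.0000

viewBox `0 0 306.2202 188.4518` with mm width/height → 1 unit = 1 mm. Flip: y_m = 188.4518 − y_svg.

**Shape 1** — `<rect>` rectangle, stroke `#ff8800` → cut (S863, F1009). Machine vertices: (5.2381,107.5784) → (106.2394,107.5784) → (106.2394,58.7850) → (5.2381,58.7850) → (5.2381,107.5784). Closed: final G1 returns to the first vertex.

**Shape 2** — `<path>` open polyline, stroke `#ff8800` → cut (S863, F1009). Machine vertices: (38.5459,107.1174) → (58.0495,60.8139) → (126.6553,86.8880) → (112.4179,77.4547) → (138.3296,176.5336) → (104.3022,88.9756). Open path.

**Shape 3** — `<rect>` rectangle, stroke `#ff8800` → cut (S863, F1009). Machine vertices: (133.7775,173.7148) → (191.5476,173.7148) → (191.5476,147.3056) → (133.7775,147.3056) → (133.7775,173.7148). Closed: final G1 returns to the first vertex.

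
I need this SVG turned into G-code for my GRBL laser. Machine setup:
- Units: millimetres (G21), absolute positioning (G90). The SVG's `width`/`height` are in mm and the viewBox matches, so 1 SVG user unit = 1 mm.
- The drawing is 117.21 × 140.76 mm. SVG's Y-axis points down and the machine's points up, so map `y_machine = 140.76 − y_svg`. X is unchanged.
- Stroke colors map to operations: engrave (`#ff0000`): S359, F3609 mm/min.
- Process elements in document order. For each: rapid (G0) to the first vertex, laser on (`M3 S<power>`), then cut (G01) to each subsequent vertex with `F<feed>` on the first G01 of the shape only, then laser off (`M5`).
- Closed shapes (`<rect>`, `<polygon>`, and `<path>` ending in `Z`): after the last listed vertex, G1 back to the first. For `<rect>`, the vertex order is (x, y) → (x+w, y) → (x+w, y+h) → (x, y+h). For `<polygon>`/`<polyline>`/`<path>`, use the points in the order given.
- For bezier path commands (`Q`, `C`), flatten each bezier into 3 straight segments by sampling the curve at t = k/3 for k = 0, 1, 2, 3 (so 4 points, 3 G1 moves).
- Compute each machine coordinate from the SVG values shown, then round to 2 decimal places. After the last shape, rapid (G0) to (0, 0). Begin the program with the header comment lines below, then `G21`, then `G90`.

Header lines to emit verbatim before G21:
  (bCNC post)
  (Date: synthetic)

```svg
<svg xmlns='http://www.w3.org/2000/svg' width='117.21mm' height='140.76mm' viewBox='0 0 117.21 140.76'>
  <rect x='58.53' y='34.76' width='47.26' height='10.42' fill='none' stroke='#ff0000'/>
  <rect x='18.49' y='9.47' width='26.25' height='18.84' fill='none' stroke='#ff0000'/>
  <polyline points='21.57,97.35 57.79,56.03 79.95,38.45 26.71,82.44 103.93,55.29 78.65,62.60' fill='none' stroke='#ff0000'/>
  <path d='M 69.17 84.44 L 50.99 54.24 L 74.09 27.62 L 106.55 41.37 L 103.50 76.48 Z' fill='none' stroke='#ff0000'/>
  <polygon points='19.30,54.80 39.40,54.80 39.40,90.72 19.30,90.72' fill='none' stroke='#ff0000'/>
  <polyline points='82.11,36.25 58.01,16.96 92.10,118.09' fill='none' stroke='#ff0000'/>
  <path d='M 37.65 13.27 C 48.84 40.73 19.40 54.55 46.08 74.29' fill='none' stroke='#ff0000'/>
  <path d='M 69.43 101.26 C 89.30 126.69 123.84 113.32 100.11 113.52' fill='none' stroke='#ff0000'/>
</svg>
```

(bCNC post)
(Date: synthetic)
G21
G90
G0 X58.53 Y106.00
M3 S359
G01 X105.79 Y106.00 F3609
G01 X105.79 Y95.58
G01 X58.53 Y95.58
G01 X58.53 Y106.00
M5
G0 X18.49 Y131.29
M3 S359
G01 X44.74 Y131.29 F3609
G01 X44.74 Y112.45
G01 X18.49 Y112.45
G01 X18.49 Y131.29
M5
G0 X21.57 Y43.41
M3 S359
G01 X57.79 Y84.73 F3609
G01 X79.95 Y102.31
G01 X26.71 Y58.32
G01 X103.93 Y85.47
G01 X78.65 Y78.16
M5
G0 X69.17 Y56.32
M3 S359
G01 X50.99 Y86.52 F3609
G01 X74.09 Y113.14
G01 X106.55 Y99.39
G01 X103.50 Y64.28
G01 X69.17 Y56.32
M5
G0 X19.30 Y85.96
M3 S359
G01 X39.40 Y85.96 F3609
G01 X39.40 Y50.04
G01 X19.30 Y50.04
G01 X19.30 Y85.96
M5
G0 X82.11 Y104.51
M3 S359
G01 X58.01 Y123.80 F3609
G01 X92.10 Y22.67
M5
G0 X37.65 Y127.49
M3 S359
G01 X38.88 Y103.85 F3609
G01 X34.52 Y84.96
G01 X46.08 Y66.47
M5
G0 X69.43 Y39.50
M3 S359
G01 X91.49 Y25.06 F3609
G01 X107.12 Y24.86
G01 X100.11 Y27.24
M5
G0 X0.00 Y0.00

viewBox `0 0 117.21 140.76` with mm width/height → 1 unit = 1 mm. Flip: y_m = 140.76 − y_svg.

**Shape 1** — `<rect>` rectangle, stroke `#ff0000` → engrave (S359, F3609). Machine vertices: (58.53,106.00) → (105.79,106.00) → (105.79,95.58) → (58.53,95.58) → (58.53,106.00). Closed: final G1 returns to the first vertex.

**Shape 2** — `<rect>` rectangle, stroke `#ff0000` → engrave (S359, F3609). Machine vertices: (18.49,131.29) → (44.74,131.29) → (44.74,112.45) → (18.49,112.45) → (18.49,131.29). Closed: final G1 returns to the first vertex.

**Shape 3** — `<polyline>` open polyline, stroke `#ff0000` → engrave (S359, F3609). Machine vertices: (21.57,43.41) → (57.79,84.73) → (79.95,102.31) → (26.71,58.32) → (103.93,85.47) → (78.65,78.16). Open path.

**Shape 4** — `<path>` regular polygon, stroke `#ff0000` → engrave (S359, F3609). Machine vertices: (69.17,56.32) → (50.99,86.52) → (74.09,113.14) → (106.55,99.39) → (103.50,64.28) → (69.17,56.32). Closed: final G1 returns to the first vertex.

**Shape 5** — `<polygon>` rectangle, stroke `#ff0000` → engrave (S359, F3609). Machine vertices: (19.30,85.96) → (39.40,85.96) → (39.40,50.04) → (19.30,50.04) → (19.30,85.96). Closed: final G1 returns to the first vertex.

**Shape 6** — `<polyline>` open polyline, stroke `#ff0000` → engrave (S359, F3609). Machine vertices: (82.11,104.51) → (58.01,123.80) → (92.10,22.67). Open path.

**Shape 7** — `<path>` cubic bezier, stroke `#ff0000` → engrave (S359, F3609). Control points (SVG): P0=(37.65,13.27), P1=(48.84,40.73), P2=(19.40,54.55), P3=(46.08,74.29); sampled at t=k/3. Machine vertices: (37.65,127.49) → (38.88,103.85) → (34.52,84.96) → (46.08,66.47). Open path.

**Shape 8** — `<path>` cubic bezier, stroke `#ff0000` → engrave (S359, F3609). Control points (SVG): P0=(69.43,101.26), P1=(89.30,126.69), P2=(123.84,113.32), P3=(100.11,113.52); sampled at t=k/3. Machine vertices: (69.43,39.50) → (91.49,25.06) → (107.12,24.86) → (100.11,27.24). Open path.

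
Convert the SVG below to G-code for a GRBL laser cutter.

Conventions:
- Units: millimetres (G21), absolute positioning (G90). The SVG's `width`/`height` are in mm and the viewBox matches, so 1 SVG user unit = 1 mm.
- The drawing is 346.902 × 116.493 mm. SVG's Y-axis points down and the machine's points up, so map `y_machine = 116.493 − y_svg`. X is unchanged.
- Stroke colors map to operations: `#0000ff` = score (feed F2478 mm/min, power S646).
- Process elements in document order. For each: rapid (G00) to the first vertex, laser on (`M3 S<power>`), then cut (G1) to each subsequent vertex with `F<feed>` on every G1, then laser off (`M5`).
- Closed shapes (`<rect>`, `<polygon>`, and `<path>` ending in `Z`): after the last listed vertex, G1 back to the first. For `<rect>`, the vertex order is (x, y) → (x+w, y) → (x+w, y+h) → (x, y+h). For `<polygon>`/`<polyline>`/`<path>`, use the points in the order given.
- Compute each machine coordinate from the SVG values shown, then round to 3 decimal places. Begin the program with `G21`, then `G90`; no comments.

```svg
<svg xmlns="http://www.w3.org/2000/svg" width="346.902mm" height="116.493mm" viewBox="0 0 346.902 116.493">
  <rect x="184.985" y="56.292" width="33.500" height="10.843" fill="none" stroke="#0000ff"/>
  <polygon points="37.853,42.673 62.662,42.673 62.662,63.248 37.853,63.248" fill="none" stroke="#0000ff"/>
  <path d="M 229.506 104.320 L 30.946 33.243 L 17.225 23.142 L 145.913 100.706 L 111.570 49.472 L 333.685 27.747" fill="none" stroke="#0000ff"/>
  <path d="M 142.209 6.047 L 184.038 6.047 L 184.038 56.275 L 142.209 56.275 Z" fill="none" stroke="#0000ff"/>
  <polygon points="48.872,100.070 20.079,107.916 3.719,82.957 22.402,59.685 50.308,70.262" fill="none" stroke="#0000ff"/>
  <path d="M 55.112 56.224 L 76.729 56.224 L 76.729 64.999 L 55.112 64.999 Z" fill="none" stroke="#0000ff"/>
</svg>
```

G21
G90
G00 X184.985 Y60.201
M3 S646
G1 X218.485 Y60.201 F2478
G1 X218.485 Y49.358 F2478
G1 X184.985 Y49.358 F2478
G1 X184.985 Y60.201 F2478
M5
G00 X37.853 Y73.820
M3 S646
G1 X62.662 Y73.820 F2478
G1 X62.662 Y53.245 F2478
G1 X37.853 Y53.245 F2478
G1 X37.853 Y73.820 F2478
M5
G00 X229.506 Y12.173
M3 S646
G1 X30.946 Y83.250 F2478
G1 X17.225 Y93.351 F2478
G1 X145.913 Y15.787 F2478
G1 X111.570 Y67.021 F2478
G1 X333.685 Y88.746 F2478
M5
G00 X142.209 Y110.446
M3 S646
G1 X184.038 Y110.446 F2478
G1 X184.038 Y60.218 F2478
G1 X142.209 Y60.218 F2478
G1 X142.209 Y110.446 F2478
M5
G00 X48.872 Y16.423
M3 S646
G1 X20.079 Y8.577 F2478
G1 X3.719 Y33.536 F2478
G1 X22.402 Y56.808 F2478
G1 X50.308 Y46.231 F2478
G1 X48.872 Y16.423 F2478
M5
G00 X55.112 Y60.269
M3 S646
G1 X76.729 Y60.269 F2478
G1 X76.729 Y51.494 F2478
G1 X55.112 Y51.494 F2478
G1 X55.112 Y60.269 F2478
M5

Since the viewBox matches the mm dimensions, user units are millimetres directly. The only transform is the Y-flip y_m = 116.493 − y_svg.

Shape 1 is a rectangle drawn with `<rect>`. Its stroke #0000ff means score at S646, F2478. After flipping Y the toolpath is (184.985,60.201) → (218.485,60.201) → (218.485,49.358) → (184.985,49.358) → (184.985,60.201), returning to the start.

Shape 2 is a rectangle drawn with `<polygon>`. Its stroke #0000ff means score at S646, F2478. After flipping Y the toolpath is (37.853,73.820) → (62.662,73.820) → (62.662,53.245) → (37.853,53.245) → (37.853,73.820), returning to the start.

Shape 3 is a open polyline drawn with `<path>`. Its stroke #0000ff means score at S646, F2478. After flipping Y the toolpath is (229.506,12.173) → (30.946,83.250) → (17.225,93.351) → (145.913,15.787) → (111.570,67.021) → (333.685,88.746).

Shape 4 is a rectangle drawn with `<path>`. Its stroke #0000ff means score at S646, F2478. After flipping Y the toolpath is (142.209,110.446) → (184.038,110.446) → (184.038,60.218) → (142.209,60.218) → (142.209,110.446), returning to the start.

Shape 5 is a regular polygon drawn with `<polygon>`. Its stroke #0000ff means score at S646, F2478. After flipping Y the toolpath is (48.872,16.423) → (20.079,8.577) → (3.719,33.536) → (22.402,56.808) → (50.308,46.231) → (48.872,16.423), returning to the start.

Shape 6 is a rectangle drawn with `<path>`. Its stroke #0000ff means score at S646, F2478. After flipping Y the toolpath is (55.112,60.269) → (76.729,60.269) → (76.729,51.494) → (55.112,51.494) → (55.112,60.269), returning to the start.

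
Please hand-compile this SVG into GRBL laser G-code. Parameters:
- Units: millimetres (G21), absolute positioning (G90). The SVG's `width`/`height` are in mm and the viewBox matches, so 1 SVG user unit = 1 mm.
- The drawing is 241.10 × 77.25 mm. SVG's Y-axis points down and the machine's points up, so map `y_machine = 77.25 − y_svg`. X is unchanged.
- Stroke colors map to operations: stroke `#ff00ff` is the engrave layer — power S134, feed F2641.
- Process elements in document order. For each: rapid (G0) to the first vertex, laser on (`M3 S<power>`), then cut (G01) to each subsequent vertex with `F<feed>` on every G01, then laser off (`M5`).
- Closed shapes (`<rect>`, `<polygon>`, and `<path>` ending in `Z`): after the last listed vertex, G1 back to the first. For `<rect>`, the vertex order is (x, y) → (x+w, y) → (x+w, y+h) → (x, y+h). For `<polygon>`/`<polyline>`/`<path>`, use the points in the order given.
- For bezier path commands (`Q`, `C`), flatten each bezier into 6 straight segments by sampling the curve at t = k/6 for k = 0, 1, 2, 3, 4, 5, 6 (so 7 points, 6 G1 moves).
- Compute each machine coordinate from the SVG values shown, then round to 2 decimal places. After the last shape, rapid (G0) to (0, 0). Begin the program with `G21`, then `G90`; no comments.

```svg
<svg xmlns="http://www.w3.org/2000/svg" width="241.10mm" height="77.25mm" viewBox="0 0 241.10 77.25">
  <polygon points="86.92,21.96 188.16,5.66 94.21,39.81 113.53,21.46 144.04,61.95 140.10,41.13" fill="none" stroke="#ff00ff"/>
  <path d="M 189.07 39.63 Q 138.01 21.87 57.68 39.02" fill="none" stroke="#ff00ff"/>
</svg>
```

G21
G90
G0 X86.92 Y55.29
M3 S134
G01 X188.16 Y71.59 F2641
G01 X94.21 Y37.44 F2641
G01 X113.53 Y55.79 F2641
G01 X144.04 Y15.30 F2641
G01 X140.10 Y36.12 F2641
G01 X86.92 Y55.29 F2641
M5
G0 X189.07 Y37.62
M3 S134
G01 X171.24 Y42.57 F2641
G01 X151.78 Y45.58 F2641
G01 X130.69 Y46.65 F2641
G01 X107.98 Y45.78 F2641
G01 X83.64 Y42.98 F2641
G01 X57.68 Y38.23 F2641
M5
G0 X0.00 Y0.00

Since the viewBox matches the mm dimensions, user units are millimetres directly. The only transform is the Y-flip y_m = 77.25 − y_svg.

Shape 1 is a closed polygon drawn with `<polygon>`. Its stroke #ff00ff means engrave at S134, F2641. After flipping Y the toolpath is (86.92,55.29) → (188.16,71.59) → (94.21,37.44) → (113.53,55.79) → (144.04,15.30) → (140.10,36.12) → (86.92,55.29), returning to the start.

Shape 2 is a quadratic bezier drawn with `<path>`. Its stroke #ff00ff means engrave at S134, F2641. After flipping Y the toolpath is (189.07,37.62) → (171.24,42.57) → (151.78,45.58) → (130.69,46.65) → (107.98,45.78) → (83.64,42.98) → (57.68,38.23).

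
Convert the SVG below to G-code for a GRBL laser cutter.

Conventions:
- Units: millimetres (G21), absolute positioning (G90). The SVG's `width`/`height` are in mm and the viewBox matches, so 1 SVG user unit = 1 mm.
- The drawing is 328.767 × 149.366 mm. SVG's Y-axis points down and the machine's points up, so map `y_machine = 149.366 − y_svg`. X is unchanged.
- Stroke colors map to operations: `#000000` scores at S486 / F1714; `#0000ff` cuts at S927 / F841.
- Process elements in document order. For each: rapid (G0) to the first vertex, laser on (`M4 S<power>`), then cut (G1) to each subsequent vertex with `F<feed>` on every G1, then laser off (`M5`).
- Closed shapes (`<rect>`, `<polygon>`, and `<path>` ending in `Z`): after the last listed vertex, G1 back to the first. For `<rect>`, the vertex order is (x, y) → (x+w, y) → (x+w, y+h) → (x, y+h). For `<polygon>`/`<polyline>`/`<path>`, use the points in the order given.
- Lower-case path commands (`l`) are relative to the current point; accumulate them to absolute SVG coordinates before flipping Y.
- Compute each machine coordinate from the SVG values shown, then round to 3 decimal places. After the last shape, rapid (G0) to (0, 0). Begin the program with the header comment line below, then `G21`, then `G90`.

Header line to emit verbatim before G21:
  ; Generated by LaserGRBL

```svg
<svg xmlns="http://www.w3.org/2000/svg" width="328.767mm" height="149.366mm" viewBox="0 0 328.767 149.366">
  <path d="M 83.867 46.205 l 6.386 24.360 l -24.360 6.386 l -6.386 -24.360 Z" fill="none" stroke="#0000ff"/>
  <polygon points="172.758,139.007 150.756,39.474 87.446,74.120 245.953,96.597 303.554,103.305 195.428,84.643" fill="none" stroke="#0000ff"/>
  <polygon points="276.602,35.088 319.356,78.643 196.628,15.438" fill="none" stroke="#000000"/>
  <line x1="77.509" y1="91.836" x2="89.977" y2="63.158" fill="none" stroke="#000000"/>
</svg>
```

; Generated by LaserGRBL
G21
G90
G0 X83.867 Y103.161
M4 S927
G1 X90.253 Y78.801 F841
G1 X65.893 Y72.415 F841
G1 X59.507 Y96.775 F841
G1 X83.867 Y103.161 F841
M5
G0 X172.758 Y10.359
M4 S927
G1 X150.756 Y109.892 F841
G1 X87.446 Y75.246 F841
G1 X245.953 Y52.769 F841
G1 X303.554 Y46.061 F841
G1 X195.428 Y64.723 F841
G1 X172.758 Y10.359 F841
M5
G0 X276.602 Y114.278
M4 S486
G1 X319.356 Y70.723 F1714
G1 X196.628 Y133.928 F1714
G1 X276.602 Y114.278 F1714
M5
G0 X77.509 Y57.530
M4 S486
G1 X89.977 Y86.208 F1714
M5
G0 X0.000 Y0.000

1 u = 1 mm; y_m = 149.366 − y.

[1] `<path>` regular polygon, #0000ff→cut S927 F841: (83.867,103.161) → (90.253,78.801) → (65.893,72.415) → (59.507,96.775) → (83.867,103.161) (closed)

[2] `<polygon>` closed polygon, #0000ff→cut S927 F841: (172.758,10.359) → (150.756,109.892) → (87.446,75.246) → (245.953,52.769) → (303.554,46.061) → (195.428,64.723) → (172.758,10.359) (closed)

[3] `<polygon>` closed polygon, #000000→score S486 F1714: (276.602,114.278) → (319.356,70.723) → (196.628,133.928) → (276.602,114.278) (closed)

[4] `<line>` line segment, #000000→score S486 F1714: (77.509,57.530) → (89.977,86.208)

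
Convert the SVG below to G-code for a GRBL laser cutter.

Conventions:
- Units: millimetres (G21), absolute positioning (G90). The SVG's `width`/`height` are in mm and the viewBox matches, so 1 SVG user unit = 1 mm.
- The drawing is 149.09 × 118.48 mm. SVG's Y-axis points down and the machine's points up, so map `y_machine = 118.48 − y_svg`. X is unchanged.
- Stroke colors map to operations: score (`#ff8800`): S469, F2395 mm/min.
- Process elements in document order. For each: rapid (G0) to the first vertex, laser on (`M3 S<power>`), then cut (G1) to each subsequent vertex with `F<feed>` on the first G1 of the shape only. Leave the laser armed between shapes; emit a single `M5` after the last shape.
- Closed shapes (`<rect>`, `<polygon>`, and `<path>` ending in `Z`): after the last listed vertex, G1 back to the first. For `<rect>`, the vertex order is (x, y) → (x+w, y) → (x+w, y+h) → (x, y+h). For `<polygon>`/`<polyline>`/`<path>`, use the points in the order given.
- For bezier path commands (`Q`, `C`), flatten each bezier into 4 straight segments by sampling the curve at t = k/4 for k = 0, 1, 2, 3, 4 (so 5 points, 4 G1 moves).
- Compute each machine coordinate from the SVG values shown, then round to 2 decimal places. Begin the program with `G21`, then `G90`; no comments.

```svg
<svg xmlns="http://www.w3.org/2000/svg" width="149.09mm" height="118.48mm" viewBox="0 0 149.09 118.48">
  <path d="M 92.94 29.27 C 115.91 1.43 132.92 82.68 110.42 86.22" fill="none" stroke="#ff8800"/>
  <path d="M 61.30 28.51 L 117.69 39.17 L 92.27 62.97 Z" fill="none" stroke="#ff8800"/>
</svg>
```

Since the viewBox matches the mm dimensions, user units are millimetres directly. The only transform is the Y-flip y_m = 118.48 − y_svg.

Shape 1 is a cubic bezier drawn with `<path>`. Its stroke #ff8800 means score at S469, F2395. After flipping Y the toolpath is (92.94,89.21) → (108.53,92.55) → (118.73,72.50) → (120.41,46.57) → (110.42,32.26).

Shape 2 is a closed polygon drawn with `<path>`. Its stroke #ff8800 means score at S469, F2395. After flipping Y the toolpath is (61.30,89.97) → (117.69,79.31) → (92.27,55.51) → (61.30,89.97), returning to the start.

G21
G90
G0 X92.94 Y89.21
M3 S469
G1 X108.53 Y92.55 F2395
G1 X118.73 Y72.50
G1 X120.41 Y46.57
G1 X110.42 Y32.26
G0 X61.30 Y89.97
M3 S469
G1 X117.69 Y79.31 F2395
G1 X92.27 Y55.51
G1 X61.30 Y89.97
M5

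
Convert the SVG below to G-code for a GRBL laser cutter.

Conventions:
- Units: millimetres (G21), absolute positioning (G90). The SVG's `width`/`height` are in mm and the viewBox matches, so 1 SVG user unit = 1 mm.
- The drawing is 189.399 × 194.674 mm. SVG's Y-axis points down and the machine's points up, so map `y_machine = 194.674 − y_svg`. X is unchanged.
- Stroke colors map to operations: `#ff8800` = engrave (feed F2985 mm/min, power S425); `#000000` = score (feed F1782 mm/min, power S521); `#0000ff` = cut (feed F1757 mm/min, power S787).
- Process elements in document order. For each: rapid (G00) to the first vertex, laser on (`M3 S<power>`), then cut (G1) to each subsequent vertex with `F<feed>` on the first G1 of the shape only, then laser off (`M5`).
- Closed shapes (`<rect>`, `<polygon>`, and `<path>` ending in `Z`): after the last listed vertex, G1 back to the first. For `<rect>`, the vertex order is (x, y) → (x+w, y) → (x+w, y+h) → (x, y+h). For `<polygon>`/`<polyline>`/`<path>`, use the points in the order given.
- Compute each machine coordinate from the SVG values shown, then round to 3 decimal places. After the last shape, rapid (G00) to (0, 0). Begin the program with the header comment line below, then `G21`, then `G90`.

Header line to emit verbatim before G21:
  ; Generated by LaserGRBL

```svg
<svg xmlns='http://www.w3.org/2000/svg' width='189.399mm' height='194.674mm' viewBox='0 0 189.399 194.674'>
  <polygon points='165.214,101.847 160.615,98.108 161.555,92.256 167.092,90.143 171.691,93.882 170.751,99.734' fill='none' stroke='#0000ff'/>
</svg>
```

; Generated by LaserGRBL
G21
G90
G00 X165.214 Y92.827
M3 S787
G1 X160.615 Y96.566 F1757
G1 X161.555 Y102.418
G1 X167.092 Y104.531
G1 X171.691 Y100.792
G1 X170.751 Y94.940
G1 X165.214 Y92.827
M5
G00 X0.000 Y0.000

1 u = 1 mm; y_m = 194.674 − y.

[1] `<polygon>` regular polygon, #0000ff→cut S787 F1757: (165.214,92.827) → (160.615,96.566) → (161.555,102.418) → (167.092,104.531) → (171.691,100.792) → (170.751,94.940) → (165.214,92.827) (closed)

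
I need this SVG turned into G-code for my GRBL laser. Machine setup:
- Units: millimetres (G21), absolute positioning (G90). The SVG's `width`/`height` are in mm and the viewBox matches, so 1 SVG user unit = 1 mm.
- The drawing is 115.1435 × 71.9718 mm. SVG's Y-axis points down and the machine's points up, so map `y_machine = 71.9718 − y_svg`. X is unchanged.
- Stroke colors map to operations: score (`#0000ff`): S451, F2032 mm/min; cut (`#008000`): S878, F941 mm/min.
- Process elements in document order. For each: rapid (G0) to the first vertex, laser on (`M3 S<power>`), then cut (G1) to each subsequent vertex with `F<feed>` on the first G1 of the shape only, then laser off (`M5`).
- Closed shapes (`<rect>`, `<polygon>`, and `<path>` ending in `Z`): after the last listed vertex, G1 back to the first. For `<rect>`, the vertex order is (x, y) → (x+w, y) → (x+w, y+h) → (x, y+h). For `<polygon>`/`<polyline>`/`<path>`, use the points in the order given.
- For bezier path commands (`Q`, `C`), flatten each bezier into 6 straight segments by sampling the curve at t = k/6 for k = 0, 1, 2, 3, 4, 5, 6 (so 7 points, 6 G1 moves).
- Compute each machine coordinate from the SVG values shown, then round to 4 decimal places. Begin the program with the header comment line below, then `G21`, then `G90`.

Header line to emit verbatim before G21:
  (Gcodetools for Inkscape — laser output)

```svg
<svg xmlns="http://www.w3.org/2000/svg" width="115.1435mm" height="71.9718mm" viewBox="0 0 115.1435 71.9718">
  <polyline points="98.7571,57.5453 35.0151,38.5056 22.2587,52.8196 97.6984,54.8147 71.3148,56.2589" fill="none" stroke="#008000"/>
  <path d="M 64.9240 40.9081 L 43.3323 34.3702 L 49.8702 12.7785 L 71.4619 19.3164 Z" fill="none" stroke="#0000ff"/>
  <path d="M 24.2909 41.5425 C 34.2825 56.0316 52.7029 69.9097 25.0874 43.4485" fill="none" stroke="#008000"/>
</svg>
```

1 u = 1 mm; y_m = 71.9718 − y.

[1] `<polyline>` open polyline, #008000→cut S878 F941: (98.7571,14.4265) → (35.0151,33.4662) → (22.2587,19.1522) → (97.6984,17.1571) → (71.3148,15.7129)

[2] `<path>` regular polygon, #0000ff→score S451 F2032: (64.9240,31.0637) → (43.3323,37.6016) → (49.8702,59.1933) → (71.4619,52.6554) → (64.9240,31.0637) (closed)

[3] `<path>` cubic bezier, #008000→cut S878 F941: (24.2909,30.4293) → (29.7369,23.4196) → (35.0749,17.6153) → (38.7918,14.1199) → (39.3748,14.0371) → (35.3110,18.4704) → (25.0874,28.5233)

(Gcodetools for Inkscape — laser output)
G21
G90
G0 X98.7571 Y14.4265
M3 S878
G1 X35.0151 Y33.4662 F941
G1 X22.2587 Y19.1522
G1 X97.6984 Y17.1571
G1 X71.3148 Y15.7129
M5
G0 X64.9240 Y31.0637
M3 S451
G1 X43.3323 Y37.6016 F2032
G1 X49.8702 Y59.1933
G1 X71.4619 Y52.6554
G1 X64.9240 Y31.0637
M5
G0 X24.2909 Y30.4293
M3 S878
G1 X29.7369 Y23.4196 F941
G1 X35.0749 Y17.6153
G1 X38.7918 Y14.1199
G1 X39.3748 Y14.0371
G1 X35.3110 Y18.4704
G1 X25.0874 Y28.5233
M5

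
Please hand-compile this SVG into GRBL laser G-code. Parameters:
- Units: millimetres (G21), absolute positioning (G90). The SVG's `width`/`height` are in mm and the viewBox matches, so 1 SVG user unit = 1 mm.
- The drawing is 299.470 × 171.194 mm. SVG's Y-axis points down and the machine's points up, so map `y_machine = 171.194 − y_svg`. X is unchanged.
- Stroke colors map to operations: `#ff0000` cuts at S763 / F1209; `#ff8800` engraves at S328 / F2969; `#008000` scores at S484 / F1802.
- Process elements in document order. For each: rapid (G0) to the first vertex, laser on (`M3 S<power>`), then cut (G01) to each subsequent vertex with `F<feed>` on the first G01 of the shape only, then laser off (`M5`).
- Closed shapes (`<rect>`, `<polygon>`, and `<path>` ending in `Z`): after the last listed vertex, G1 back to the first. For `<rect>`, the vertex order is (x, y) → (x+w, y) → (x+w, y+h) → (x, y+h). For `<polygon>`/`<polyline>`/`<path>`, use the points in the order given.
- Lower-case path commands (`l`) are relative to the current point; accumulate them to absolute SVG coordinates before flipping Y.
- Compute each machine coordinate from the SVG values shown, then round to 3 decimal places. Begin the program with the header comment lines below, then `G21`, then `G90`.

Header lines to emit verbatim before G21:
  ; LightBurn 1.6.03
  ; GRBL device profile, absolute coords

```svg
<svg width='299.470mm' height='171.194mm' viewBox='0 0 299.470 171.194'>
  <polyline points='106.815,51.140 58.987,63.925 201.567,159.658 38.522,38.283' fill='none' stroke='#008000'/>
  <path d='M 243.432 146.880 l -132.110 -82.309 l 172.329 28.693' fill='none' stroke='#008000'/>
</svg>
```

Since the viewBox matches the mm dimensions, user units are millimetres directly. The only transform is the Y-flip y_m = 171.194 − y_svg.

Shape 1 is a open polyline drawn with `<polyline>`. Its stroke #008000 means score at S484, F1802. After flipping Y the toolpath is (106.815,120.054) → (58.987,107.269) → (201.567,11.536) → (38.522,132.911).

Shape 2 is a open polyline drawn with `<path>`. Its stroke #008000 means score at S484, F1802. After flipping Y the toolpath is (243.432,24.314) → (111.322,106.623) → (283.651,77.930).

; LightBurn 1.6.03
; GRBL device profile, absolute coords
G21
G90
G0 X106.815 Y120.054
M3 S484
G01 X58.987 Y107.269 F1802
G01 X201.567 Y11.536
G01 X38.522 Y132.911
M5
G0 X243.432 Y24.314
M3 S484
G01 X111.322 Y106.623 F1802
G01 X283.651 Y77.930
M5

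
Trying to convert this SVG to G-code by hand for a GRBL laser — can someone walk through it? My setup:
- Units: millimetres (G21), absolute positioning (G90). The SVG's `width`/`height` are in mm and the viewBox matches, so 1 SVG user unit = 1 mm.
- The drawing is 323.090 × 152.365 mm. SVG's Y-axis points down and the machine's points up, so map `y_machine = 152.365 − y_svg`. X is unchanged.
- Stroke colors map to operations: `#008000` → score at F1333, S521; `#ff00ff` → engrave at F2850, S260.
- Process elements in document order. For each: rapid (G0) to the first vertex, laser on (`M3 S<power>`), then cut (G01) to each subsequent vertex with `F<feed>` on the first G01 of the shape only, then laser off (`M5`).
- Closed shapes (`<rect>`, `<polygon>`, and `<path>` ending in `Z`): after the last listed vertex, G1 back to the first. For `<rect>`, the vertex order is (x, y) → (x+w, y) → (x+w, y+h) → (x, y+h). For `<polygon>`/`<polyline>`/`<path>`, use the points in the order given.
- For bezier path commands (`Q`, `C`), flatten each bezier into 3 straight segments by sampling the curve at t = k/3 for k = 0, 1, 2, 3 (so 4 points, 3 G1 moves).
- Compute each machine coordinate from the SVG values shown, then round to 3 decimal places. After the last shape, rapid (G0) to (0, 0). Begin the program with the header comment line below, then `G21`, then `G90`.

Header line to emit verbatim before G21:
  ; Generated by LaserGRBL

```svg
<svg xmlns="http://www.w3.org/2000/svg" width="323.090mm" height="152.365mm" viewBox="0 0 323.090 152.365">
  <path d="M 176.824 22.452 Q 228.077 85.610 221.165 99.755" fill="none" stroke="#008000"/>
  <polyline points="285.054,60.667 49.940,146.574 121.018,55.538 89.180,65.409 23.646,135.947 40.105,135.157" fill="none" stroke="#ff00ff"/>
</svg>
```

Since the viewBox matches the mm dimensions, user units are millimetres directly. The only transform is the Y-flip y_m = 152.365 − y_svg.

Shape 1 is a quadratic bezier drawn with `<path>`. Its stroke #008000 means score at S521, F1333. After flipping Y the toolpath is (176.824,129.913) → (204.530,93.254) → (219.310,67.486) → (221.165,52.610).

Shape 2 is a open polyline drawn with `<polyline>`. Its stroke #ff00ff means engrave at S260, F2850. After flipping Y the toolpath is (285.054,91.698) → (49.940,5.791) → (121.018,96.827) → (89.180,86.956) → (23.646,16.418) → (40.105,17.208).

; Generated by LaserGRBL
G21
G90
G0 X176.824 Y129.913
M3 S521
G01 X204.530 Y93.254 F1333
G01 X219.310 Y67.486
G01 X221.165 Y52.610
M5
G0 X285.054 Y91.698
M3 S260
G01 X49.940 Y5.791 F2850
G01 X121.018 Y96.827
G01 X89.180 Y86.956
G01 X23.646 Y16.418
G01 X40.105 Y17.208
M5
G0 X0.000 Y0.000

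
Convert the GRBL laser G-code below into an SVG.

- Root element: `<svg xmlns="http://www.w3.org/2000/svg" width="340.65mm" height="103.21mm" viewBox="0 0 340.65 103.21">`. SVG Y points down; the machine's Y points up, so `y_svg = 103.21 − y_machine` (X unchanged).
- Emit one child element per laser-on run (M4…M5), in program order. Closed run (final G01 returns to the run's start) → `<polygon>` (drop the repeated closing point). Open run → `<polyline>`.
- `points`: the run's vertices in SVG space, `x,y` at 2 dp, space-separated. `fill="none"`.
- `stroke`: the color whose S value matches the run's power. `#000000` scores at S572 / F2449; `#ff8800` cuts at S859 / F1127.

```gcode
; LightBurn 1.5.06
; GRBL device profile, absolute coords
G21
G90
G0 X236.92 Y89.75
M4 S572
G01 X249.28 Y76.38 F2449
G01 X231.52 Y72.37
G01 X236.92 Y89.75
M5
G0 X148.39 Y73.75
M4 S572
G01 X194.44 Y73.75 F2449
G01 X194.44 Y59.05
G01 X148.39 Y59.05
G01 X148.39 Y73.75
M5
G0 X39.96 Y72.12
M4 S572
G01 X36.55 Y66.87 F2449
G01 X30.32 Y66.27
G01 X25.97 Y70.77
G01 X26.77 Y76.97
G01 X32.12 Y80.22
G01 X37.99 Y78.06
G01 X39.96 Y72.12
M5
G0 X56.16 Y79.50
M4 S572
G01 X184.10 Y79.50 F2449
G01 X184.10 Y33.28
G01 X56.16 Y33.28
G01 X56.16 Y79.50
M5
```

y_svg = 103.21 − y_m. Every run uses S572, so all elements get stroke `#000000` (score).

[1] closed run; points: 236.92,13.46 249.28,26.83 231.52,30.84

[2] closed run; points: 148.39,29.46 194.44,29.46 194.44,44.16 148.39,44.16

[3] closed run; points: 39.96,31.09 36.55,36.34 30.32,36.94 25.97,32.44 26.77,26.24 32.12,22.99 37.99,25.15

[4] closed run; points: 56.16,23.71 184.10,23.71 184.10,69.93 56.16,69.93

<svg xmlns="http://www.w3.org/2000/svg" width="340.65mm" height="103.21mm" viewBox="0 0 340.65 103.21">
  <polygon points="236.92,13.46 249.28,26.83 231.52,30.84" fill="none" stroke="#000000"/>
  <polygon points="148.39,29.46 194.44,29.46 194.44,44.16 148.39,44.16" fill="none" stroke="#000000"/>
  <polygon points="39.96,31.09 36.55,36.34 30.32,36.94 25.97,32.44 26.77,26.24 32.12,22.99 37.99,25.15" fill="none" stroke="#000000"/>
  <polygon points="56.16,23.71 184.10,23.71 184.10,69.93 56.16,69.93" fill="none" stroke="#000000"/>
</svg>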